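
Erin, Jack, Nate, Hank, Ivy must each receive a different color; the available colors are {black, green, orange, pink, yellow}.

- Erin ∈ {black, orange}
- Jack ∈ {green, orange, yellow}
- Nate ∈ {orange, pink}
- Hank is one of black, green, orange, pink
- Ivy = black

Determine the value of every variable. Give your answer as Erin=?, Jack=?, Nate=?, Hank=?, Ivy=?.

Ivy's domain is down to {black}, so Ivy = black. Remove black from Erin, Hank.
That leaves Erin = orange. Strike orange from Jack, Nate, Hank.
Nate's domain is down to {pink}, so Nate = pink. Strike pink from Hank.
Hank must be green (only option left). Strike green from Jack.
That leaves Jack = yellow.

Erin=orange, Jack=yellow, Nate=pink, Hank=green, Ivy=black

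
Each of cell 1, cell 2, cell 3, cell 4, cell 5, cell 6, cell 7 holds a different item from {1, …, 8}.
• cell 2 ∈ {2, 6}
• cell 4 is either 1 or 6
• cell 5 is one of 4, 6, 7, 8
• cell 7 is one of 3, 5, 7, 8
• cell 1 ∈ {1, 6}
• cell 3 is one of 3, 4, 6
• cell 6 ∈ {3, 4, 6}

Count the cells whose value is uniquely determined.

cell 1 and cell 4 between them cover only {1, 6} — a naked pair. Remove those values from cell 2, cell 3, cell 5, cell 6.
That leaves cell 2 = 2.
cell 3 and cell 6 between them cover only {3, 4} — a naked pair. Remove those values from cell 5, cell 7.
Determined: cell 2=2. The other cells each still have more than one consistent value. That makes 1.

1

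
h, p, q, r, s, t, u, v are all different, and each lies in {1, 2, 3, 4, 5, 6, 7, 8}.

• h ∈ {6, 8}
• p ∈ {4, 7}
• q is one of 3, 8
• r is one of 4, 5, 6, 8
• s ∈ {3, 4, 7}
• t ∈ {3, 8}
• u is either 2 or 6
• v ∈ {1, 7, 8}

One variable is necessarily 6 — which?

Among the 8 variables, 1 fits only v (and all 8 values in {1, 2, 3, 4, 5, 6, 7, 8} must be used), so v = 1.
Among the 7 still-open variables, 2 fits only u (and all 7 values in {2, 3, 4, 5, 6, 7, 8} must be used), so u = 2.
The 6 still-open variables together cover exactly {3, 4, 5, 6, 7, 8} — 6 values for 6 variables — and 5 appears only in r's list, so r = 5.
The 5 still-open variables draw from only 5 values {3, 4, 6, 7, 8}, so each is used; only h can be 6, hence h = 6.

h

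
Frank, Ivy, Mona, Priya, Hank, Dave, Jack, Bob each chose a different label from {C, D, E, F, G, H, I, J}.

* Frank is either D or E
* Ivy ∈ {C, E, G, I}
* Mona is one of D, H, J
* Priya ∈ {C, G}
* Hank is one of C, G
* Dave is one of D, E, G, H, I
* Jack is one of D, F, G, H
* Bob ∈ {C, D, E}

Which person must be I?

The 8 variables draw from only 8 values {C, D, E, F, G, H, I, J}, so each is used; only Jack can be F, hence Jack = F.
The 7 still-open variables together cover exactly {C, D, E, G, H, I, J} — 7 values for 7 variables — and J appears only in Mona's list, so Mona = J.
The 6 still-open variables draw from only 6 values {C, D, E, G, H, I}, so each is used; only Dave can be H, hence Dave = H.
The 5 still-open variables together cover exactly {C, D, E, G, I} — 5 values for 5 variables — and I appears only in Ivy's list, so Ivy = I.

Ivy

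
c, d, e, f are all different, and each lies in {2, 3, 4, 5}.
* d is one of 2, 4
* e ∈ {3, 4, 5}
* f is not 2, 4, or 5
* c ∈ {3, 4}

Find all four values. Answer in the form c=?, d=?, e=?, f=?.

c=4, d=2, e=5, f=3

f must be 3 (only option left). So c, e can't be 3.
c has just one choice, so c = 4. Remove 4 from d, e.
d's domain is down to {2}, so d = 2.
e must be 5 (only option left).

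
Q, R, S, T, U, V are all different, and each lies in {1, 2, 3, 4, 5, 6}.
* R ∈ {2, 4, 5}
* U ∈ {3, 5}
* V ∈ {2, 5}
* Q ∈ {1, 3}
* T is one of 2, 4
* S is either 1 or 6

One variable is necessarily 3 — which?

U

The 6 variables draw from only 6 values {1, 2, 3, 4, 5, 6}, so each is used; only S can be 6, hence S = 6.
The 5 still-open variables draw from only 5 values {1, 2, 3, 4, 5}, so each is used; only Q can be 1, hence Q = 1.
The 4 still-open variables draw from only 4 values {2, 3, 4, 5}, so each is used; only U can be 3, hence U = 3.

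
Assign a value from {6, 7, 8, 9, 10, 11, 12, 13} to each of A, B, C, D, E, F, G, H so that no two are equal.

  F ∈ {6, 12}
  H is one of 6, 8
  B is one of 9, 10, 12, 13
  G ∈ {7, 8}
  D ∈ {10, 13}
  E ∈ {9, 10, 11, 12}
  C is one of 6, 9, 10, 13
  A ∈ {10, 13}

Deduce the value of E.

11

The 8 variables together cover exactly {6, 7, 8, 9, 10, 11, 12, 13} — 8 values for 8 variables — and 7 appears only in G's list, so G = 7.
The 7 still-open variables together cover exactly {6, 8, 9, 10, 11, 12, 13} — 7 values for 7 variables — and 8 appears only in H's list, so H = 8.
Among the 6 still-open variables, 11 fits only E (and all 6 values in {6, 9, 10, 11, 12, 13} must be used), so E = 11.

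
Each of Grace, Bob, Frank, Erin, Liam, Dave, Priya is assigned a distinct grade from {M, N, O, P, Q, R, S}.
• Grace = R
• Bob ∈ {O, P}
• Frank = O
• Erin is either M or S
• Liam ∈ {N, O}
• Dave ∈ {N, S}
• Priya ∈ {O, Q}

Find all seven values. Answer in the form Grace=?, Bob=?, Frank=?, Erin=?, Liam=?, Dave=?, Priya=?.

Grace's domain is down to {R}, so Grace = R.
Frank's domain is down to {O}, so Frank = O. Strike O from Bob, Liam, Priya.
Liam has just one choice, so Liam = N. So Dave can't be N.
Dave's domain is down to {S}, so Dave = S. Strike S from Erin.
That leaves Priya = Q.
Bob's domain is down to {P}, so Bob = P.
Erin has just one choice, so Erin = M.

Grace=R, Bob=P, Frank=O, Erin=M, Liam=N, Dave=S, Priya=Q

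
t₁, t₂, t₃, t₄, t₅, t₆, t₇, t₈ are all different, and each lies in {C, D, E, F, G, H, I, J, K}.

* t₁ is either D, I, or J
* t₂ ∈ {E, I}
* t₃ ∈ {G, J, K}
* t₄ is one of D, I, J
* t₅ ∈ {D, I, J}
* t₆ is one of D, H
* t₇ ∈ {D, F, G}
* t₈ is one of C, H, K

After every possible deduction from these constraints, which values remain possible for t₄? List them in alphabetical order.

D, I, J

The 3 variables t₁, t₄, t₅ are confined to {D, I, J}, which locks those values in; drop them from t₂, t₃, t₆, t₇.
t₂ has just one choice, so t₂ = E.
That leaves t₆ = H. Eliminate H elsewhere: t₈.
No further eliminations apply; t₄ can still be any of D, I, J.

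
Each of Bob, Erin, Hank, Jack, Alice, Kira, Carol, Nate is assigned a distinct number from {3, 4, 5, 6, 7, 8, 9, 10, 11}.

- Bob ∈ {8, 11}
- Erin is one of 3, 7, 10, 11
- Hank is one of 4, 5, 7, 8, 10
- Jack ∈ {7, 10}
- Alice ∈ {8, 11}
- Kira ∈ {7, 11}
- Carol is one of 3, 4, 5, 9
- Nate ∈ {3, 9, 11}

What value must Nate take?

The 2 variables Bob and Alice are confined to {8, 11}, which locks those values in; drop them from Erin, Hank, Kira, Nate.
That leaves Kira = 7. Eliminate 7 elsewhere: Erin, Hank, Jack.
Jack's domain is down to {10}, so Jack = 10. Strike 10 from Erin, Hank.
Erin must be 3 (only option left). Remove 3 from Carol, Nate.
So Nate = 9.

9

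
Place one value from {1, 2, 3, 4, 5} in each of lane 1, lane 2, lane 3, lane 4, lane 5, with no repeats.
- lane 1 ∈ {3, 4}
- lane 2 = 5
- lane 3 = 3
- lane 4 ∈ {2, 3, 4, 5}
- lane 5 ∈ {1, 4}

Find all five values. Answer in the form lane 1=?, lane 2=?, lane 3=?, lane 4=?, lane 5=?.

lane 1=4, lane 2=5, lane 3=3, lane 4=2, lane 5=1

lane 2 has just one choice, so lane 2 = 5. Remove 5 from lane 4.
lane 3 must be 3 (only option left). Strike 3 from lane 1, lane 4.
lane 1 must be 4 (only option left). Strike 4 from lane 4, lane 5.
lane 4's domain is down to {2}, so lane 4 = 2.
That leaves lane 5 = 1.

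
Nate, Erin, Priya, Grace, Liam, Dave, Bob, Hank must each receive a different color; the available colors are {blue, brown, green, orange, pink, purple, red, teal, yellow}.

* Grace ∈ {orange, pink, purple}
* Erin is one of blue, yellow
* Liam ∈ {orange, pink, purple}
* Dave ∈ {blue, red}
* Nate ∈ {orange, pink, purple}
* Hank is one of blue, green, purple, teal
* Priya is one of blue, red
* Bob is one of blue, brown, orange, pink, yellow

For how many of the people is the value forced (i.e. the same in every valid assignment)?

2

Priya and Dave share exactly the 2 values {blue, red}; by pigeonhole those values go to them, so strike blue, red from Erin, Bob, Hank.
Erin must be yellow (only option left). Eliminate yellow elsewhere: Bob.
The 3 variables Nate, Grace, Liam are confined to {orange, pink, purple}, which locks those values in; drop them from Bob, Hank.
Bob has just one choice, so Bob = brown.
Determined: Erin=yellow, Bob=brown. The other people each still have more than one consistent value. That makes 2.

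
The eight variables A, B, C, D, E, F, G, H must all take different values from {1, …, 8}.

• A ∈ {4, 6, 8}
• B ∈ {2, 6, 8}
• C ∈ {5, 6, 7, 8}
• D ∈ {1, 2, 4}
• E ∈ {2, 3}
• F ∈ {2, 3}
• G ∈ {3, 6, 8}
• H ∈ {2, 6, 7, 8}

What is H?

7

The 8 variables draw from only 8 values {1, 2, 3, 4, 5, 6, 7, 8}, so each is used; only D can be 1, hence D = 1.
Among the 7 still-open variables, 4 fits only A (and all 7 values in {2, 3, 4, 5, 6, 7, 8} must be used), so A = 4.
The 6 still-open variables together cover exactly {2, 3, 5, 6, 7, 8} — 6 values for 6 variables — and 5 appears only in C's list, so C = 5.
The 5 still-open variables draw from only 5 values {2, 3, 6, 7, 8}, so each is used; only H can be 7, hence H = 7.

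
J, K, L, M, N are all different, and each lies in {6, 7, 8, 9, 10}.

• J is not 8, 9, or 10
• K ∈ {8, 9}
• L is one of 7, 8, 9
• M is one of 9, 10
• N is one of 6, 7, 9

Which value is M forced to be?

The 5 variables together cover exactly {6, 7, 8, 9, 10} — 5 values for 5 variables — and 10 appears only in M's list, so M = 10.

10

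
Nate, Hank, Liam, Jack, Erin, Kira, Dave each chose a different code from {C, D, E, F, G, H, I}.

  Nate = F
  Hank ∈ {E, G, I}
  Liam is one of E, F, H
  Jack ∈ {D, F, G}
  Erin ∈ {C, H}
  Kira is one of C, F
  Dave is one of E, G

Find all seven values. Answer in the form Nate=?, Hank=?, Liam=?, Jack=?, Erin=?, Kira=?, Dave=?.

Nate has just one choice, so Nate = F. So Liam, Jack, Kira can't be F.
Kira's domain is down to {C}, so Kira = C. Strike C from Erin.
That leaves Erin = H. Strike H from Liam.
That leaves Liam = E. So Hank, Dave can't be E.
Dave's domain is down to {G}, so Dave = G. Strike G from Hank, Jack.
Hank must be I (only option left).
Jack must be D (only option left).

Nate=F, Hank=I, Liam=E, Jack=D, Erin=H, Kira=C, Dave=G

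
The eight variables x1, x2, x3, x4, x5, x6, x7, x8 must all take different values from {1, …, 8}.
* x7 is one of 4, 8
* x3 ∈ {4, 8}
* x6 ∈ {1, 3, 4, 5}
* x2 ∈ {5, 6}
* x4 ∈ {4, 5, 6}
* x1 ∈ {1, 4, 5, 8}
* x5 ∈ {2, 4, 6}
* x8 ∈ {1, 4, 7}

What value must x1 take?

Among the 8 variables, 2 fits only x5 (and all 8 values in {1, 2, 3, 4, 5, 6, 7, 8} must be used), so x5 = 2.
The 7 still-open variables together cover exactly {1, 3, 4, 5, 6, 7, 8} — 7 values for 7 variables — and 3 appears only in x6's list, so x6 = 3.
Among the 6 still-open variables, 7 fits only x8 (and all 6 values in {1, 4, 5, 6, 7, 8} must be used), so x8 = 7.
The 5 still-open variables draw from only 5 values {1, 4, 5, 6, 8}, so each is used; only x1 can be 1, hence x1 = 1.

1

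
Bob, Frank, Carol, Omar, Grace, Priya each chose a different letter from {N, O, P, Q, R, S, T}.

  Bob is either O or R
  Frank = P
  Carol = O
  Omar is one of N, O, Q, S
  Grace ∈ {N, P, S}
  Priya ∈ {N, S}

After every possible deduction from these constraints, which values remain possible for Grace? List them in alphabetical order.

N, S

Frank's domain is down to {P}, so Frank = P. Remove P from Grace.
Carol has just one choice, so Carol = O. Remove O from Bob, Omar.
Bob has just one choice, so Bob = R.
The 3 still-open variables draw from only 3 values {N, Q, S}, so each is used; only Omar can be Q, hence Omar = Q.
No further eliminations apply; Grace can still be any of N, S.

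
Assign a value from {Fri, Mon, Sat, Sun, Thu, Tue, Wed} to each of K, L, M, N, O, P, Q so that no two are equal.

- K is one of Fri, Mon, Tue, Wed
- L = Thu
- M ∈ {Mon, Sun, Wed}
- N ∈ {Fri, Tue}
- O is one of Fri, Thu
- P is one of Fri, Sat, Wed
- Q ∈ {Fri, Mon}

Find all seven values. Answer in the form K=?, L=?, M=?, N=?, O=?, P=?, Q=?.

K=Wed, L=Thu, M=Sun, N=Tue, O=Fri, P=Sat, Q=Mon

L must be Thu (only option left). Eliminate Thu elsewhere: O.
O's domain is down to {Fri}, so O = Fri. Strike Fri from K, N, P, Q.
Q's domain is down to {Mon}, so Q = Mon. So K, M can't be Mon.
N's domain is down to {Tue}, so N = Tue. Strike Tue from K.
K must be Wed (only option left). Strike Wed from M, P.
M's domain is down to {Sun}, so M = Sun.
P has just one choice, so P = Sat.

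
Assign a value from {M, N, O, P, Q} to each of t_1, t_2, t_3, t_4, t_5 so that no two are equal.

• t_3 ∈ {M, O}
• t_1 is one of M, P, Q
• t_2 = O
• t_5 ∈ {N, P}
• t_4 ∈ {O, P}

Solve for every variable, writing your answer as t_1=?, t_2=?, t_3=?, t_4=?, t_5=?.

t_2 has just one choice, so t_2 = O. So t_3, t_4 can't be O.
t_3's domain is down to {M}, so t_3 = M. Strike M from t_1.
t_4 has just one choice, so t_4 = P. Remove P from t_1, t_5.
t_5 must be N (only option left).
t_1's domain is down to {Q}, so t_1 = Q.

t_1=Q, t_2=O, t_3=M, t_4=P, t_5=N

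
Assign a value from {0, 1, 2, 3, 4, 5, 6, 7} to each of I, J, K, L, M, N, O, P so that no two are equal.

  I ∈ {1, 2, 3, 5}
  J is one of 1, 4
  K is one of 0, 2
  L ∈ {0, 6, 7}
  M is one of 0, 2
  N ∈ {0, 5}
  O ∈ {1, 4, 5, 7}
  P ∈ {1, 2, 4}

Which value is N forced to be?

5

The 8 variables together cover exactly {0, 1, 2, 3, 4, 5, 6, 7} — 8 values for 8 variables — and 3 appears only in I's list, so I = 3.
Among the 7 still-open variables, 6 fits only L (and all 7 values in {0, 1, 2, 4, 5, 6, 7} must be used), so L = 6.
The 6 still-open variables together cover exactly {0, 1, 2, 4, 5, 7} — 6 values for 6 variables — and 7 appears only in O's list, so O = 7.
Among the 5 still-open variables, 5 fits only N (and all 5 values in {0, 1, 2, 4, 5} must be used), so N = 5.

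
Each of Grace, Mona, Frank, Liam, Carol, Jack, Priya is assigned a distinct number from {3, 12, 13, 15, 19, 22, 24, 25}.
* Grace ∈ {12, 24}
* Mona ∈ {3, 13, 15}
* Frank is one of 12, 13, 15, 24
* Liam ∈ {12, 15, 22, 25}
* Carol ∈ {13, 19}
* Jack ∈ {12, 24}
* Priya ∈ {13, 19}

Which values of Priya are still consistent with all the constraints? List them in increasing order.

Grace and Jack share exactly the 2 values {12, 24}; by pigeonhole those values go to them, so strike 12, 24 from Frank, Liam.
The 2 variables Carol and Priya are confined to {13, 19}, which locks those values in; drop them from Mona, Frank.
Frank must be 15 (only option left). Remove 15 from Mona, Liam.
That leaves Mona = 3.
No further eliminations apply; Priya can still be any of 13, 19.

13, 19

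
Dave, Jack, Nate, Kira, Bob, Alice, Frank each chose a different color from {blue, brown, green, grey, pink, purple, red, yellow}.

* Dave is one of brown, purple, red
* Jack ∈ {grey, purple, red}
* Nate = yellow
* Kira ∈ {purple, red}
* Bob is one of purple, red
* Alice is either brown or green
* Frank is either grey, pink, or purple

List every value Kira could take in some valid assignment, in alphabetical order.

Nate has just one choice, so Nate = yellow.
Among the 6 still-open variables, green fits only Alice (and all 6 values in {brown, green, grey, pink, purple, red} must be used), so Alice = green.
Among the 5 still-open variables, brown fits only Dave (and all 5 values in {brown, grey, pink, purple, red} must be used), so Dave = brown.
The 4 still-open variables together cover exactly {grey, pink, purple, red} — 4 values for 4 variables — and pink appears only in Frank's list, so Frank = pink.
The 3 still-open variables together cover exactly {grey, purple, red} — 3 values for 3 variables — and grey appears only in Jack's list, so Jack = grey.
No further eliminations apply; Kira can still be any of purple, red.

purple, red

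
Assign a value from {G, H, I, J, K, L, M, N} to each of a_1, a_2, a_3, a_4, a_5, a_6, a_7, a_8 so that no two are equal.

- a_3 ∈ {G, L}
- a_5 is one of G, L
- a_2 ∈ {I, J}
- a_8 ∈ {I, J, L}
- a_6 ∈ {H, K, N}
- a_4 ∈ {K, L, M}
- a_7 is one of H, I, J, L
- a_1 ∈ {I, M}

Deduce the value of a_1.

M

The 8 variables draw from only 8 values {G, H, I, J, K, L, M, N}, so each is used; only a_6 can be N, hence a_6 = N.
Among the 7 still-open variables, H fits only a_7 (and all 7 values in {G, H, I, J, K, L, M} must be used), so a_7 = H.
The 6 still-open variables together cover exactly {G, I, J, K, L, M} — 6 values for 6 variables — and K appears only in a_4's list, so a_4 = K.
Among the 5 still-open variables, M fits only a_1 (and all 5 values in {G, I, J, L, M} must be used), so a_1 = M.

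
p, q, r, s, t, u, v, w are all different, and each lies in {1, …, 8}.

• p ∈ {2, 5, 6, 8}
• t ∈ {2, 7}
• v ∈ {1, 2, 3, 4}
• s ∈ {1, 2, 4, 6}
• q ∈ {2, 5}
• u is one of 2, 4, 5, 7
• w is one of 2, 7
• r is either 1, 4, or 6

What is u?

Among the 8 variables, 3 fits only v (and all 8 values in {1, 2, 3, 4, 5, 6, 7, 8} must be used), so v = 3.
Among the 7 still-open variables, 8 fits only p (and all 7 values in {1, 2, 4, 5, 6, 7, 8} must be used), so p = 8.
t and w share exactly the 2 values {2, 7}; by pigeonhole those values go to them, so strike 2, 7 from q, s, u.
q must be 5 (only option left). So u can't be 5.
So u = 4.

4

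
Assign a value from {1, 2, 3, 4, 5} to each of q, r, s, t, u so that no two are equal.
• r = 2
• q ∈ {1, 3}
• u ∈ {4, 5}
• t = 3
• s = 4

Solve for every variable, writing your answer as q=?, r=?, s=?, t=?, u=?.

q=1, r=2, s=4, t=3, u=5

r's domain is down to {2}, so r = 2.
s must be 4 (only option left). Strike 4 from u.
That leaves t = 3. Eliminate 3 elsewhere: q.
u has just one choice, so u = 5.
q's domain is down to {1}, so q = 1.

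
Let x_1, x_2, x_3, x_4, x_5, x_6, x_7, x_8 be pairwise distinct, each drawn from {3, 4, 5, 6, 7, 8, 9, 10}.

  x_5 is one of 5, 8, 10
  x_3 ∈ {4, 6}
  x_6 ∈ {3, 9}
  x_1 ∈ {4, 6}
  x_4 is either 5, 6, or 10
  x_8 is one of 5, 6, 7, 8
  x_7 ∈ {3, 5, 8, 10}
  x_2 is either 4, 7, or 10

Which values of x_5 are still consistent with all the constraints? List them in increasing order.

The 8 variables draw from only 8 values {3, 4, 5, 6, 7, 8, 9, 10}, so each is used; only x_6 can be 9, hence x_6 = 9.
The 7 still-open variables draw from only 7 values {3, 4, 5, 6, 7, 8, 10}, so each is used; only x_7 can be 3, hence x_7 = 3.
x_1 and x_3 share exactly the 2 values {4, 6}; by pigeonhole those values go to them, so strike 4, 6 from x_2, x_4, x_8.
No further eliminations apply; x_5 can still be any of 5, 8, 10.

5, 8, 10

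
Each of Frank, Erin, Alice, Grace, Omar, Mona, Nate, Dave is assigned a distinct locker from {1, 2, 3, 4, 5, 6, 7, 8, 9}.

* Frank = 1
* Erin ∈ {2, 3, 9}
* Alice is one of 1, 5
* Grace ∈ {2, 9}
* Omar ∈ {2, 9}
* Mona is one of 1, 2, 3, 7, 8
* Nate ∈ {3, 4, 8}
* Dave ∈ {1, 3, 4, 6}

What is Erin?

Frank must be 1 (only option left). Remove 1 from Alice, Mona, Dave.
Alice has just one choice, so Alice = 5.
Grace and Omar between them cover only {2, 9} — a naked pair. Remove those values from Erin, Mona.
So Erin = 3.

3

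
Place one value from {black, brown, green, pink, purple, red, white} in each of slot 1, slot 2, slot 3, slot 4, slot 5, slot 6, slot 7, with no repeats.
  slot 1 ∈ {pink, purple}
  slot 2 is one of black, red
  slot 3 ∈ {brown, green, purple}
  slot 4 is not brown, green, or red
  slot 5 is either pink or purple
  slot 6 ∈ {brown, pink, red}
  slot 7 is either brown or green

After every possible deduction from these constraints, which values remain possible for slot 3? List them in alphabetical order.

brown, green

The 7 variables together cover exactly {black, brown, green, pink, purple, red, white} — 7 values for 7 variables — and white appears only in slot 4's list, so slot 4 = white.
The 6 still-open variables together cover exactly {black, brown, green, pink, purple, red} — 6 values for 6 variables — and black appears only in slot 2's list, so slot 2 = black.
The 5 still-open variables together cover exactly {brown, green, pink, purple, red} — 5 values for 5 variables — and red appears only in slot 6's list, so slot 6 = red.
slot 1 and slot 5 share exactly the 2 values {pink, purple}; by pigeonhole those values go to them, so strike pink, purple from slot 3.
No further eliminations apply; slot 3 can still be any of brown, green.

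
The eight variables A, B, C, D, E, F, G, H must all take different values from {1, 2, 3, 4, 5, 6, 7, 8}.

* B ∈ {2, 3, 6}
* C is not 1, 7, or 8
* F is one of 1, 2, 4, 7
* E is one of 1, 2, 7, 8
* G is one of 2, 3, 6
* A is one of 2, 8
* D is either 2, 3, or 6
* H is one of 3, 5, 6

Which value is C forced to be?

4

The 3 variables B, D, G are confined to {2, 3, 6}, which locks those values in; drop them from A, C, E, F, H.
That leaves A = 8. Strike 8 from E.
H has just one choice, so H = 5. Strike 5 from C.
So C = 4.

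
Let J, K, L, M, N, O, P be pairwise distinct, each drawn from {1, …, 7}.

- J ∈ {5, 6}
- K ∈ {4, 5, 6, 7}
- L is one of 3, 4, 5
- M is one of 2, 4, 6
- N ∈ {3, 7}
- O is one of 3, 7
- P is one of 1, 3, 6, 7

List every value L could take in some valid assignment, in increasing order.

4, 5

The 7 variables together cover exactly {1, 2, 3, 4, 5, 6, 7} — 7 values for 7 variables — and 1 appears only in P's list, so P = 1.
The 6 still-open variables draw from only 6 values {2, 3, 4, 5, 6, 7}, so each is used; only M can be 2, hence M = 2.
N and O between them cover only {3, 7} — a naked pair. Remove those values from K, L.
No further eliminations apply; L can still be any of 4, 5.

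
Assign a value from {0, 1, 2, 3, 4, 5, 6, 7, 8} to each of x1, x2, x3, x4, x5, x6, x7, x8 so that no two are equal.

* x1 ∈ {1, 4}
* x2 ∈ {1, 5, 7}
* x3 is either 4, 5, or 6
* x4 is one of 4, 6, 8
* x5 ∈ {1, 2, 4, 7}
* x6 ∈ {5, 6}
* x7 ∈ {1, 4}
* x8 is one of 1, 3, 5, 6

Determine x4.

The 8 variables together cover exactly {1, 2, 3, 4, 5, 6, 7, 8} — 8 values for 8 variables — and 2 appears only in x5's list, so x5 = 2.
Among the 7 still-open variables, 3 fits only x8 (and all 7 values in {1, 3, 4, 5, 6, 7, 8} must be used), so x8 = 3.
The 6 still-open variables together cover exactly {1, 4, 5, 6, 7, 8} — 6 values for 6 variables — and 7 appears only in x2's list, so x2 = 7.
The 5 still-open variables together cover exactly {1, 4, 5, 6, 8} — 5 values for 5 variables — and 8 appears only in x4's list, so x4 = 8.

8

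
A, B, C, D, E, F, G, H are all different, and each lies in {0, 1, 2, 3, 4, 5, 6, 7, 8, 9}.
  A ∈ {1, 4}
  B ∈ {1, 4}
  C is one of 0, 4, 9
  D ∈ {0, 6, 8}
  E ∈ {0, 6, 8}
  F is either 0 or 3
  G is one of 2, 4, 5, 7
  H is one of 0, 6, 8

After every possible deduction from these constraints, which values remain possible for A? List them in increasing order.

1, 4

A and B share exactly the 2 values {1, 4}; by pigeonhole those values go to them, so strike 1, 4 from C, G.
D, E, H share exactly the 3 values {0, 6, 8}; by pigeonhole those values go to them, so strike 0, 6, 8 from C, F.
C's domain is down to {9}, so C = 9.
F's domain is down to {3}, so F = 3.
No further eliminations apply; A can still be any of 1, 4.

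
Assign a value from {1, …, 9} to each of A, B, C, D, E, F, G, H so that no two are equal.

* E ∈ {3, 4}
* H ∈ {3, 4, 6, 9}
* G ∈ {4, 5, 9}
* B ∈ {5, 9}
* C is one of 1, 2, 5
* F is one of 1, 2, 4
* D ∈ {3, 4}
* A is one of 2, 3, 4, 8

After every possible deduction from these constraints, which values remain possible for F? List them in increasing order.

1, 2

The 8 variables draw from only 8 values {1, 2, 3, 4, 5, 6, 8, 9}, so each is used; only H can be 6, hence H = 6.
The 7 still-open variables draw from only 7 values {1, 2, 3, 4, 5, 8, 9}, so each is used; only A can be 8, hence A = 8.
The 2 variables D and E are confined to {3, 4}, which locks those values in; drop them from F, G.
B and G between them cover only {5, 9} — a naked pair. Remove those values from C.
No further eliminations apply; F can still be any of 1, 2.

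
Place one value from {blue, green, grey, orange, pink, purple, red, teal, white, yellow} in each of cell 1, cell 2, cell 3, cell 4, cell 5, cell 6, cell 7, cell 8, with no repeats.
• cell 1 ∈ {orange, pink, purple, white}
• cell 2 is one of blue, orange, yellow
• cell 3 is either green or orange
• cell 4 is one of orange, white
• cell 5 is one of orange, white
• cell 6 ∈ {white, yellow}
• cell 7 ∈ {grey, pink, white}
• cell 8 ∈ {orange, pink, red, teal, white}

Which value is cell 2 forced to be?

blue

cell 4 and cell 5 share exactly the 2 values {orange, white}; by pigeonhole those values go to them, so strike orange, white from cell 1, cell 2, cell 3, cell 6, cell 7, cell 8.
cell 3's domain is down to {green}, so cell 3 = green.
cell 6's domain is down to {yellow}, so cell 6 = yellow. Remove yellow from cell 2.
So cell 2 = blue.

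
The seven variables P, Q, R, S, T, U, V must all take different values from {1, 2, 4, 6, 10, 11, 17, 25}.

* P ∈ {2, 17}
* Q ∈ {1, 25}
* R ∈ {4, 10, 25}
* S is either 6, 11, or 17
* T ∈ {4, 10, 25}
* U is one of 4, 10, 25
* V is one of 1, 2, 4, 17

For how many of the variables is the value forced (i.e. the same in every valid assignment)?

R, T, U share exactly the 3 values {4, 10, 25}; by pigeonhole those values go to them, so strike 4, 10, 25 from Q, V.
Q has just one choice, so Q = 1. Remove 1 from V.
The 2 variables P and V are confined to {2, 17}, which locks those values in; drop them from S.
Determined: Q=1. The other variables each still have more than one consistent value. That makes 1.

1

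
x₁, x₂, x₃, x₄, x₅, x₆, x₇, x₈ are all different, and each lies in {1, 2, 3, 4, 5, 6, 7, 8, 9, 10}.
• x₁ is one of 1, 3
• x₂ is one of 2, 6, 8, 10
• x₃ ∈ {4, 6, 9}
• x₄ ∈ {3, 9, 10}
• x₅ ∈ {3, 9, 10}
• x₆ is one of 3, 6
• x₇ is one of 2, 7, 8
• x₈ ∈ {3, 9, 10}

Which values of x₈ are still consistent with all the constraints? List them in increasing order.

The 3 variables x₄, x₅, x₈ are confined to {3, 9, 10}, which locks those values in; drop them from x₁, x₂, x₃, x₆.
x₁ must be 1 (only option left).
That leaves x₆ = 6. Eliminate 6 elsewhere: x₂, x₃.
x₃ has just one choice, so x₃ = 4.
No further eliminations apply; x₈ can still be any of 3, 9, 10.

3, 9, 10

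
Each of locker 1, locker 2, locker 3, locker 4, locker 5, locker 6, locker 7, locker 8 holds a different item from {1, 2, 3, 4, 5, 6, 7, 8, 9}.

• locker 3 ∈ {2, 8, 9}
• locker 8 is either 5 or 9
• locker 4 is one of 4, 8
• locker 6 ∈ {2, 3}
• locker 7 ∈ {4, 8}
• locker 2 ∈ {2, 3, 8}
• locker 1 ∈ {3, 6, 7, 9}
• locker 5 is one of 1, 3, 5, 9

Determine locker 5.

1

locker 4 and locker 7 between them cover only {4, 8} — a naked pair. Remove those values from locker 2, locker 3.
The 2 variables locker 2 and locker 6 are confined to {2, 3}, which locks those values in; drop them from locker 1, locker 3, locker 5.
locker 3 has just one choice, so locker 3 = 9. Remove 9 from locker 1, locker 5, locker 8.
locker 8 has just one choice, so locker 8 = 5. Strike 5 from locker 5.
So locker 5 = 1.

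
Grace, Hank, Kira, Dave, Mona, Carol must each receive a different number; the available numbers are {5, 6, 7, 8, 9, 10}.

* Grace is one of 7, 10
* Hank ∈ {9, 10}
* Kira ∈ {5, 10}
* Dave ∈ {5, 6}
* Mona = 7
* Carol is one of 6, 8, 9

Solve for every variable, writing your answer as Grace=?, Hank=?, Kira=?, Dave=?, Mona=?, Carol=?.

Mona's domain is down to {7}, so Mona = 7. Eliminate 7 elsewhere: Grace.
Grace's domain is down to {10}, so Grace = 10. Remove 10 from Hank, Kira.
Hank has just one choice, so Hank = 9. Remove 9 from Carol.
That leaves Kira = 5. Remove 5 from Dave.
Dave's domain is down to {6}, so Dave = 6. Remove 6 from Carol.
Carol must be 8 (only option left).

Grace=10, Hank=9, Kira=5, Dave=6, Mona=7, Carol=8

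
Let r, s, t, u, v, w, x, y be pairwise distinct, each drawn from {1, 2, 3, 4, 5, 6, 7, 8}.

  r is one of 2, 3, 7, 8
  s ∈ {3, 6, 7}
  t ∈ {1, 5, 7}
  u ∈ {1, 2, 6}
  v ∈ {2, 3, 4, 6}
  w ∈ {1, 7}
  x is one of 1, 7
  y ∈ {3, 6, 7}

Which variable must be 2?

The 8 variables draw from only 8 values {1, 2, 3, 4, 5, 6, 7, 8}, so each is used; only v can be 4, hence v = 4.
The 7 still-open variables together cover exactly {1, 2, 3, 5, 6, 7, 8} — 7 values for 7 variables — and 5 appears only in t's list, so t = 5.
The 6 still-open variables together cover exactly {1, 2, 3, 6, 7, 8} — 6 values for 6 variables — and 8 appears only in r's list, so r = 8.
The 5 still-open variables draw from only 5 values {1, 2, 3, 6, 7}, so each is used; only u can be 2, hence u = 2.

u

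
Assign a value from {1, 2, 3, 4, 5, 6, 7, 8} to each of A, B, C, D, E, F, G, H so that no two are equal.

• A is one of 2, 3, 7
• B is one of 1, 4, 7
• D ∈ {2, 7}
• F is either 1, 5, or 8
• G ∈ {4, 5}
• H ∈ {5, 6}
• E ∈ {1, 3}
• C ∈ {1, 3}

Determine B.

Among the 8 variables, 6 fits only H (and all 8 values in {1, 2, 3, 4, 5, 6, 7, 8} must be used), so H = 6.
The 7 still-open variables together cover exactly {1, 2, 3, 4, 5, 7, 8} — 7 values for 7 variables — and 8 appears only in F's list, so F = 8.
The 6 still-open variables draw from only 6 values {1, 2, 3, 4, 5, 7}, so each is used; only G can be 5, hence G = 5.
Among the 5 still-open variables, 4 fits only B (and all 5 values in {1, 2, 3, 4, 7} must be used), so B = 4.

4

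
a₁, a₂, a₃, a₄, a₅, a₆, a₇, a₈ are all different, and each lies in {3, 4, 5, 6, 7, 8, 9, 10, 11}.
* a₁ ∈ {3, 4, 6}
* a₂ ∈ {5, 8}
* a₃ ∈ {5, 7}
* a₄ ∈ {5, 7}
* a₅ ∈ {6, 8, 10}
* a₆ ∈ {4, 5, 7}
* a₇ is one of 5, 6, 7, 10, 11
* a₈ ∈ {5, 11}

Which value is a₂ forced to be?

8

Among the 8 variables, 3 fits only a₁ (and all 8 values in {3, 4, 5, 6, 7, 8, 10, 11} must be used), so a₁ = 3.
The 7 still-open variables draw from only 7 values {4, 5, 6, 7, 8, 10, 11}, so each is used; only a₆ can be 4, hence a₆ = 4.
a₃ and a₄ share exactly the 2 values {5, 7}; by pigeonhole those values go to them, so strike 5, 7 from a₂, a₇, a₈.
So a₂ = 8.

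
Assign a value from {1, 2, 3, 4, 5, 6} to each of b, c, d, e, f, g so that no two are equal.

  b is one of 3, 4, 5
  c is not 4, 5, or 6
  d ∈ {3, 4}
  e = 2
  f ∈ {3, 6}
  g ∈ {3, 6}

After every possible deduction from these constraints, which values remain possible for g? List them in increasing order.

e's domain is down to {2}, so e = 2. So c can't be 2.
The 5 still-open variables draw from only 5 values {1, 3, 4, 5, 6}, so each is used; only c can be 1, hence c = 1.
The 4 still-open variables draw from only 4 values {3, 4, 5, 6}, so each is used; only b can be 5, hence b = 5.
The 3 still-open variables draw from only 3 values {3, 4, 6}, so each is used; only d can be 4, hence d = 4.
No further eliminations apply; g can still be any of 3, 6.

3, 6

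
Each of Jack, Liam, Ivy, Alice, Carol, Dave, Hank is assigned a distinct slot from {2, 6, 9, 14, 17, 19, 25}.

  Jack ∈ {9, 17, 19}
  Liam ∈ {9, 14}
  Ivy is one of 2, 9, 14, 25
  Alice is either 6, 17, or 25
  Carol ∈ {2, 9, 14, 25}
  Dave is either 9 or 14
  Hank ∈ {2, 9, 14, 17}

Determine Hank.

17

Among the 7 variables, 6 fits only Alice (and all 7 values in {2, 6, 9, 14, 17, 19, 25} must be used), so Alice = 6.
Among the 6 still-open variables, 19 fits only Jack (and all 6 values in {2, 9, 14, 17, 19, 25} must be used), so Jack = 19.
Among the 5 still-open variables, 17 fits only Hank (and all 5 values in {2, 9, 14, 17, 25} must be used), so Hank = 17.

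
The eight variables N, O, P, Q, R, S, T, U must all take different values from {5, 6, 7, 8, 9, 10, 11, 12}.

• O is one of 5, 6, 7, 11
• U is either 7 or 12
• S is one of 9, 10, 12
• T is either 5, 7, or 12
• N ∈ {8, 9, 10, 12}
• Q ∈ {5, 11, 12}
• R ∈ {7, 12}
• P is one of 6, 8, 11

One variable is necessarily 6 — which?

O

R and U share exactly the 2 values {7, 12}; by pigeonhole those values go to them, so strike 7, 12 from N, O, Q, S, T.
T's domain is down to {5}, so T = 5. Eliminate 5 elsewhere: O, Q.
Q's domain is down to {11}, so Q = 11. Eliminate 11 elsewhere: O, P.
So 6 goes to O.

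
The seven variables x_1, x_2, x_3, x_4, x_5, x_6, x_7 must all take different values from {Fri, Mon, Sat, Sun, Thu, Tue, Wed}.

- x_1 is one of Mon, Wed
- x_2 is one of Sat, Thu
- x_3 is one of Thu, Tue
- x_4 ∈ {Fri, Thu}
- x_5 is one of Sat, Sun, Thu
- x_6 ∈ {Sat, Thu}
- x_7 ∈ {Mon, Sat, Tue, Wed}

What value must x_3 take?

Among the 7 variables, Fri fits only x_4 (and all 7 values in {Fri, Mon, Sat, Sun, Thu, Tue, Wed} must be used), so x_4 = Fri.
The 6 still-open variables together cover exactly {Mon, Sat, Sun, Thu, Tue, Wed} — 6 values for 6 variables — and Sun appears only in x_5's list, so x_5 = Sun.
The 2 variables x_2 and x_6 are confined to {Sat, Thu}, which locks those values in; drop them from x_3, x_7.
So x_3 = Tue.

Tue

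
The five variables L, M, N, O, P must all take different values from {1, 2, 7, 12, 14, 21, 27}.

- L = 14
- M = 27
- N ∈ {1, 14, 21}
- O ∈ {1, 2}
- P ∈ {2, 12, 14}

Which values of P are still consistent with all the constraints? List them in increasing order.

L has just one choice, so L = 14. Eliminate 14 elsewhere: N, P.
M's domain is down to {27}, so M = 27.
No further eliminations apply; P can still be any of 2, 12.

2, 12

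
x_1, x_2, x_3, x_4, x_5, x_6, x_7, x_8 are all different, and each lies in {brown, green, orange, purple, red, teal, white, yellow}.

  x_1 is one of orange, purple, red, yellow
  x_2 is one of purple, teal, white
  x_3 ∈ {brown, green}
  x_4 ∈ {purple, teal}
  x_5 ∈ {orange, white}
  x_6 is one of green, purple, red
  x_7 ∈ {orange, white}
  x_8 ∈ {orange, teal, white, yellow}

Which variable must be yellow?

x_8

The 8 variables draw from only 8 values {brown, green, orange, purple, red, teal, white, yellow}, so each is used; only x_3 can be brown, hence x_3 = brown.
Among the 7 still-open variables, green fits only x_6 (and all 7 values in {green, orange, purple, red, teal, white, yellow} must be used), so x_6 = green.
The 6 still-open variables together cover exactly {orange, purple, red, teal, white, yellow} — 6 values for 6 variables — and red appears only in x_1's list, so x_1 = red.
Among the 5 still-open variables, yellow fits only x_8 (and all 5 values in {orange, purple, teal, white, yellow} must be used), so x_8 = yellow.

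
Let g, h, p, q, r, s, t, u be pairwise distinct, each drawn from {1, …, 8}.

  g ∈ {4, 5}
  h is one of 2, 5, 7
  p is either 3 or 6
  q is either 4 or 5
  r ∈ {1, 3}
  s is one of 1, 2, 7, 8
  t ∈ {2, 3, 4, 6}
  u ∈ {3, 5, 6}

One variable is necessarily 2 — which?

The 8 variables together cover exactly {1, 2, 3, 4, 5, 6, 7, 8} — 8 values for 8 variables — and 8 appears only in s's list, so s = 8.
The 7 still-open variables draw from only 7 values {1, 2, 3, 4, 5, 6, 7}, so each is used; only r can be 1, hence r = 1.
Among the 6 still-open variables, 7 fits only h (and all 6 values in {2, 3, 4, 5, 6, 7} must be used), so h = 7.
Among the 5 still-open variables, 2 fits only t (and all 5 values in {2, 3, 4, 5, 6} must be used), so t = 2.

t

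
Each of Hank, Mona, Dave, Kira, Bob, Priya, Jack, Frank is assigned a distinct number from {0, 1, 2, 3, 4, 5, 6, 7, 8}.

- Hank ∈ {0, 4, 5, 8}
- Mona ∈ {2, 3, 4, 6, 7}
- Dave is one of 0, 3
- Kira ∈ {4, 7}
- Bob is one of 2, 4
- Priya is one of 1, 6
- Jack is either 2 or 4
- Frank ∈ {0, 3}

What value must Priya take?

1

The 2 variables Dave and Frank are confined to {0, 3}, which locks those values in; drop them from Hank, Mona.
The 2 variables Bob and Jack are confined to {2, 4}, which locks those values in; drop them from Hank, Mona, Kira.
Kira has just one choice, so Kira = 7. Strike 7 from Mona.
Mona's domain is down to {6}, so Mona = 6. Remove 6 from Priya.
So Priya = 1.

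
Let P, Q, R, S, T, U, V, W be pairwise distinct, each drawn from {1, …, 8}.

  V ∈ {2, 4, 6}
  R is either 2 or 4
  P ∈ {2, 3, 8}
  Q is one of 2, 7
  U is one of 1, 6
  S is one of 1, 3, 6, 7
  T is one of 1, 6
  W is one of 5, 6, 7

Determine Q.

7

Among the 8 variables, 5 fits only W (and all 8 values in {1, 2, 3, 4, 5, 6, 7, 8} must be used), so W = 5.
The 7 still-open variables together cover exactly {1, 2, 3, 4, 6, 7, 8} — 7 values for 7 variables — and 8 appears only in P's list, so P = 8.
The 6 still-open variables together cover exactly {1, 2, 3, 4, 6, 7} — 6 values for 6 variables — and 3 appears only in S's list, so S = 3.
The 5 still-open variables draw from only 5 values {1, 2, 4, 6, 7}, so each is used; only Q can be 7, hence Q = 7.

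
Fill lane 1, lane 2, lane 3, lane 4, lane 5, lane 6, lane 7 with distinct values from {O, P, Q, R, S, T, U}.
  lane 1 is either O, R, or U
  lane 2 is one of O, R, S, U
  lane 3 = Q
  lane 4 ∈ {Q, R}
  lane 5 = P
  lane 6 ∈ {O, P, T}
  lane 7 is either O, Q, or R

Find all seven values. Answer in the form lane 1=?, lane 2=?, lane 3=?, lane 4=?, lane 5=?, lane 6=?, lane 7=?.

lane 3 has just one choice, so lane 3 = Q. Remove Q from lane 4, lane 7.
That leaves lane 4 = R. So lane 1, lane 2, lane 7 can't be R.
That leaves lane 5 = P. So lane 6 can't be P.
lane 7 has just one choice, so lane 7 = O. Strike O from lane 1, lane 2, lane 6.
lane 1 must be U (only option left). Remove U from lane 2.
lane 2's domain is down to {S}, so lane 2 = S.
lane 6 has just one choice, so lane 6 = T.

lane 1=U, lane 2=S, lane 3=Q, lane 4=R, lane 5=P, lane 6=T, lane 7=O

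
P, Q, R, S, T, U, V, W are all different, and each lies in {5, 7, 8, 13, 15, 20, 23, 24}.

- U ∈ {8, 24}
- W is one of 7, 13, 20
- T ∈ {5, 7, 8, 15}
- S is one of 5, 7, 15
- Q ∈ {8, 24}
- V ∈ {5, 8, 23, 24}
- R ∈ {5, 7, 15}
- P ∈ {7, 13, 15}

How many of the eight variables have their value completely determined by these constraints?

3

The 8 variables draw from only 8 values {5, 7, 8, 13, 15, 20, 23, 24}, so each is used; only W can be 20, hence W = 20.
The 7 still-open variables together cover exactly {5, 7, 8, 13, 15, 23, 24} — 7 values for 7 variables — and 13 appears only in P's list, so P = 13.
The 6 still-open variables draw from only 6 values {5, 7, 8, 15, 23, 24}, so each is used; only V can be 23, hence V = 23.
The 2 variables Q and U are confined to {8, 24}, which locks those values in; drop them from T.
Determined: P=13, V=23, W=20. The other variables each still have more than one consistent value. That makes 3.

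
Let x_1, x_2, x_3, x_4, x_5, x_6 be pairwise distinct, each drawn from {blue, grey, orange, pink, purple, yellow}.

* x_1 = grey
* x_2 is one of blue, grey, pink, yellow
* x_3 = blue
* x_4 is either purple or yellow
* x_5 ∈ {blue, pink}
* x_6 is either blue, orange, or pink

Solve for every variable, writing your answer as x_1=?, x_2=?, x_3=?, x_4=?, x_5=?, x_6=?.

x_1=grey, x_2=yellow, x_3=blue, x_4=purple, x_5=pink, x_6=orange

x_1 must be grey (only option left). Eliminate grey elsewhere: x_2.
That leaves x_3 = blue. Remove blue from x_2, x_5, x_6.
That leaves x_5 = pink. Eliminate pink elsewhere: x_2, x_6.
x_6 has just one choice, so x_6 = orange.
x_2 must be yellow (only option left). Remove yellow from x_4.
That leaves x_4 = purple.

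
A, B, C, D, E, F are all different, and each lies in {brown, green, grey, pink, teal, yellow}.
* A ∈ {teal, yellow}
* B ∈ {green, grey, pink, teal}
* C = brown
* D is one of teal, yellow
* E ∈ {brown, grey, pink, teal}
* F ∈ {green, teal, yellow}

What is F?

C's domain is down to {brown}, so C = brown. Remove brown from E.
The 2 variables A and D are confined to {teal, yellow}, which locks those values in; drop them from B, E, F.
So F = green.

green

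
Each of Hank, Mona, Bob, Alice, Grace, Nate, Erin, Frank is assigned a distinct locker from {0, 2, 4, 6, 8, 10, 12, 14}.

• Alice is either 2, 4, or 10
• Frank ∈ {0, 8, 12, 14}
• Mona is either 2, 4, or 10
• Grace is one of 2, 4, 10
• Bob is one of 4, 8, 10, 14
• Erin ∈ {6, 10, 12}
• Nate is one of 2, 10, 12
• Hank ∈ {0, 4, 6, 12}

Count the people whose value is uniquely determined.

3

The 3 variables Mona, Alice, Grace are confined to {2, 4, 10}, which locks those values in; drop them from Hank, Bob, Nate, Erin.
Nate's domain is down to {12}, so Nate = 12. Remove 12 from Hank, Erin, Frank.
Erin's domain is down to {6}, so Erin = 6. Strike 6 from Hank.
Hank has just one choice, so Hank = 0. Remove 0 from Frank.
Determined: Hank=0, Nate=12, Erin=6. The other people each still have more than one consistent value. That makes 3.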